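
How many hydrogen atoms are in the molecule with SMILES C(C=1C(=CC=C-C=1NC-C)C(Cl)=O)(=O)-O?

Hydrogens are implicit in SMILES; fill each atom to its normal valence:
  3 × C (aromatic): 1 H each → 3
  3 × C (aromatic): no H
  2 × C: no H
  2 × O: no H
  1 × C: 3 H
  1 × C: 2 H
  1 × Cl: no H
  1 × N: 1 H
  1 × O: 1 H
  Total hydrogens = 10.

10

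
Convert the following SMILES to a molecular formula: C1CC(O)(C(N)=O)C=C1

Heavy atoms from the SMILES: 6 C, 1 N, 2 O.
Implicit hydrogens by atom environment:
  2 × C: 2 H each → 4
  2 × C: 1 H each → 2
  2 × C: no H
  1 × N: 2 H
  1 × O: 1 H
  1 × O: no H
  Total hydrogens = 9.
Molecular formula: C6H9NO2

C6H9NO2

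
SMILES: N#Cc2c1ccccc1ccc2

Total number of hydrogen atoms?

Hydrogens are implicit in SMILES; fill each atom to its normal valence:
  7 × C (aromatic): 1 H each → 7
  3 × C (aromatic): no H
  1 × C: no H
  1 × N: no H
  Total hydrogens = 7.

7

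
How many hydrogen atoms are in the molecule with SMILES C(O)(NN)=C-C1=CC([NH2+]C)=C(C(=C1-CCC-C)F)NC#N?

Hydrogens are implicit in SMILES; fill each atom to its normal valence:
  5 × C (aromatic): no H
  3 × C: 2 H each → 6
  2 × C: 3 H each → 6
  2 × C: no H
  2 × N: 1 H each → 2
  1 × C (aromatic): 1 H
  1 × C: 1 H
  1 × F: no H
  1 × N (charge +1): 2 H
  1 × N: 2 H
  1 × N: no H
  1 × O: 1 H
  Total hydrogens = 21.

21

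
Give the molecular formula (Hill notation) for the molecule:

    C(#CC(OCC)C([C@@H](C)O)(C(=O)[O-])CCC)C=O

Heavy atoms from the SMILES: 13 C, 5 O.
Implicit hydrogens by atom environment:
  4 × C: no H
  3 × C: 3 H each → 9
  3 × C: 2 H each → 6
  3 × C: 1 H each → 3
  3 × O: no H
  1 × O: 1 H
  1 × O (charge -1): no H
  Total hydrogens = 19.
Net charge -1.
Molecular formula: C13H19O5-

C13H19O5-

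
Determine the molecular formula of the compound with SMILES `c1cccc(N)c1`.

C6H7N

Heavy atoms from the SMILES: 6 C, 1 N.
Implicit hydrogens by atom environment:
  5 × C (aromatic): 1 H each → 5
  1 × C (aromatic): no H
  1 × N: 2 H
  Total hydrogens = 7.
Molecular formula: C6H7N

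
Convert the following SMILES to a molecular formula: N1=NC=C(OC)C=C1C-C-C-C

C9H14N2O

Heavy atoms from the SMILES: 9 C, 2 N, 1 O.
Implicit hydrogens by atom environment:
  3 × C: 2 H each → 6
  2 × C: 3 H each → 6
  2 × C (aromatic): 1 H each → 2
  2 × C (aromatic): no H
  2 × N (aromatic): no H
  1 × O: no H
  Total hydrogens = 14.
Molecular formula: C9H14N2O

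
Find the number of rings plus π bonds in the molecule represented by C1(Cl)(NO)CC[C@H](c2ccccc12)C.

5

Molecular formula from the SMILES: C11H14ClNO.
DoU = (2C + 2 + N − H − X)/2 = (2·11 + 2 + 1 − 14 − 1)/2 = 10/2 = 5.
(Structurally: 2 ring(s) + 3 π bond(s) = 5.)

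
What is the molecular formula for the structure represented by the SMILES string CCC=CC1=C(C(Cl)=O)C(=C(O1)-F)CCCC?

C13H16ClFO2

Heavy atoms from the SMILES: 13 C, 1 Cl, 1 F, 2 O.
Implicit hydrogens by atom environment:
  4 × C: 2 H each → 8
  4 × C (aromatic): no H
  2 × C: 3 H each → 6
  2 × C: 1 H each → 2
  1 × C: no H
  1 × Cl: no H
  1 × F: no H
  1 × O (aromatic): no H
  1 × O: no H
  Total hydrogens = 16.
Molecular formula: C13H16ClFO2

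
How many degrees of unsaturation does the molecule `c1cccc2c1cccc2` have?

7

Molecular formula from the SMILES: C10H8.
DoU = (2C + 2 + N − H − X)/2 = (2·10 + 2 + 0 − 8 − 0)/2 = 14/2 = 7.
(Structurally: 2 ring(s) + 5 π bond(s) = 7.)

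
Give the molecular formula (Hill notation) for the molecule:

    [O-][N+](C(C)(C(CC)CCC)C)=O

C9H19NO2

Heavy atoms from the SMILES: 9 C, 1 N, 2 O.
Implicit hydrogens by atom environment:
  4 × C: 3 H each → 12
  3 × C: 2 H each → 6
  1 × C: 1 H
  1 × C: no H
  1 × N (charge +1): no H
  1 × O: no H
  1 × O (charge -1): no H
  Total hydrogens = 19.
Molecular formula: C9H19NO2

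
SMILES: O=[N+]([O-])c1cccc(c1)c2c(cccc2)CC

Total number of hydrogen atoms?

13

Hydrogens are implicit in SMILES; fill each atom to its normal valence:
  8 × C (aromatic): 1 H each → 8
  4 × C (aromatic): no H
  1 × C: 3 H
  1 × C: 2 H
  1 × N (charge +1): no H
  1 × O: no H
  1 × O (charge -1): no H
  Total hydrogens = 13.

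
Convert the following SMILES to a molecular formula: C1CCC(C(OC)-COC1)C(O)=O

Heavy atoms from the SMILES: 9 C, 4 O.
Implicit hydrogens by atom environment:
  5 × C: 2 H each → 10
  3 × O: no H
  2 × C: 1 H each → 2
  1 × C: 3 H
  1 × C: no H
  1 × O: 1 H
  Total hydrogens = 16.
Molecular formula: C9H16O4

C9H16O4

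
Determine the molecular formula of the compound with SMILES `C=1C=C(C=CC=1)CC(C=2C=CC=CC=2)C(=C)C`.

C17H18

Heavy atoms from the SMILES: 17 C.
Implicit hydrogens by atom environment:
  10 × C (aromatic): 1 H each → 10
  2 × C: 2 H each → 4
  2 × C (aromatic): no H
  1 × C: 3 H
  1 × C: 1 H
  1 × C: no H
  Total hydrogens = 18.
Molecular formula: C17H18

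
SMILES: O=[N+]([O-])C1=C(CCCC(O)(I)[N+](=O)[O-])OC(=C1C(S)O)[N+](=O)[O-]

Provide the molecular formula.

C9H10IN3O9S

Heavy atoms from the SMILES: 9 C, 1 I, 3 N, 9 O, 1 S.
Implicit hydrogens by atom environment:
  4 × C (aromatic): no H
  3 × C: 2 H each → 6
  3 × N (charge +1): no H
  3 × O: no H
  3 × O (charge -1): no H
  2 × O: 1 H each → 2
  1 × C: 1 H
  1 × C: no H
  1 × I: no H
  1 × O (aromatic): no H
  1 × S: 1 H
  Total hydrogens = 10.
Molecular formula: C9H10IN3O9S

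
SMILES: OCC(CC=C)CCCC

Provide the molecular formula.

Heavy atoms from the SMILES: 9 C, 1 O.
Implicit hydrogens by atom environment:
  6 × C: 2 H each → 12
  2 × C: 1 H each → 2
  1 × C: 3 H
  1 × O: 1 H
  Total hydrogens = 18.
Molecular formula: C9H18O

C9H18O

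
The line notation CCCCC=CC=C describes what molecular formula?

Heavy atoms from the SMILES: 8 C.
Implicit hydrogens by atom environment:
  4 × C: 2 H each → 8
  3 × C: 1 H each → 3
  1 × C: 3 H
  Total hydrogens = 14.
Molecular formula: C8H14

C8H14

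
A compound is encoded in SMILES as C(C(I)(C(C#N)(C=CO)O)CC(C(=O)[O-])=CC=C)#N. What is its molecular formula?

C12H10IN2O4-

Heavy atoms from the SMILES: 12 C, 1 I, 2 N, 4 O.
Implicit hydrogens by atom environment:
  6 × C: no H
  4 × C: 1 H each → 4
  2 × C: 2 H each → 4
  2 × N: no H
  2 × O: 1 H each → 2
  1 × I: no H
  1 × O: no H
  1 × O (charge -1): no H
  Total hydrogens = 10.
Net charge -1.
Molecular formula: C12H10IN2O4-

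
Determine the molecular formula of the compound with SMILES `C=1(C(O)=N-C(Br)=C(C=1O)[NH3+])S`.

C5H6BrN2O2S+

Heavy atoms from the SMILES: 1 Br, 5 C, 2 N, 2 O, 1 S.
Implicit hydrogens by atom environment:
  5 × C (aromatic): no H
  2 × O: 1 H each → 2
  1 × Br: no H
  1 × N (charge +1): 3 H
  1 × N (aromatic): no H
  1 × S: 1 H
  Total hydrogens = 6.
Net charge +1.
Molecular formula: C5H6BrN2O2S+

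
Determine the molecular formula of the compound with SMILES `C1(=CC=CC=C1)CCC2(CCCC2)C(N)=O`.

C14H19NO

Heavy atoms from the SMILES: 14 C, 1 N, 1 O.
Implicit hydrogens by atom environment:
  6 × C: 2 H each → 12
  5 × C (aromatic): 1 H each → 5
  2 × C: no H
  1 × C (aromatic): no H
  1 × N: 2 H
  1 × O: no H
  Total hydrogens = 19.
Molecular formula: C14H19NO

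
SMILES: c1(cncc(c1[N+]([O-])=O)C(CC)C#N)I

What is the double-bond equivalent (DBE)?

7

Molecular formula from the SMILES: C9H8IN3O2.
DoU = (2C + 2 + N − H − X)/2 = (2·9 + 2 + 3 − 8 − 1)/2 = 14/2 = 7.
(Structurally: 1 ring(s) + 6 π bond(s) = 7.)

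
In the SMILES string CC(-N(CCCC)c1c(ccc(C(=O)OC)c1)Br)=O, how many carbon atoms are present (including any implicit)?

The symbol for carbon appears 14 times in the SMILES. Lowercase c denotes aromatic carbon and counts toward C.

14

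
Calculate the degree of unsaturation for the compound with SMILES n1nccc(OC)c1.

4

Molecular formula from the SMILES: C5H6N2O.
DoU = (2C + 2 + N − H − X)/2 = (2·5 + 2 + 2 − 6 − 0)/2 = 8/2 = 4.
(Structurally: 1 ring(s) + 3 π bond(s) = 4.)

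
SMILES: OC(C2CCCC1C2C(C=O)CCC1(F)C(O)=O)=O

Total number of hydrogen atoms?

Hydrogens are implicit in SMILES; fill each atom to its normal valence:
  5 × C: 2 H each → 10
  5 × C: 1 H each → 5
  3 × C: no H
  3 × O: no H
  2 × O: 1 H each → 2
  1 × F: no H
  Total hydrogens = 17.

17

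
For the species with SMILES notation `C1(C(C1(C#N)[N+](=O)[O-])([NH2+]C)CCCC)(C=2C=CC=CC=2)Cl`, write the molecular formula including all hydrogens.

C15H19ClN3O2+

Heavy atoms from the SMILES: 15 C, 1 Cl, 3 N, 2 O.
Implicit hydrogens by atom environment:
  5 × C (aromatic): 1 H each → 5
  4 × C: no H
  3 × C: 2 H each → 6
  2 × C: 3 H each → 6
  1 × C (aromatic): no H
  1 × Cl: no H
  1 × N (charge +1): 2 H
  1 × N: no H
  1 × N (charge +1): no H
  1 × O: no H
  1 × O (charge -1): no H
  Total hydrogens = 19.
Net charge +1.
Molecular formula: C15H19ClN3O2+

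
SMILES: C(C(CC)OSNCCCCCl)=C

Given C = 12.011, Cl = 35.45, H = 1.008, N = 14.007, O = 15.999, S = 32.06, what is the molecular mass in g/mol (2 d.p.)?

223.76

Molecular formula: C9H18ClNOS.
M = 9×12.011 + 1×35.45 + 18×1.008 + 1×14.007 + 1×15.999 + 1×32.06 = 223.76 g/mol.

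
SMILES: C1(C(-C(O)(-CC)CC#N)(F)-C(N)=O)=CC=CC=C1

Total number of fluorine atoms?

The symbol for fluorine appears 1 time in the SMILES.

1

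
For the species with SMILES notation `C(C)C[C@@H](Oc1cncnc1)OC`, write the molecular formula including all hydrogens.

Heavy atoms from the SMILES: 9 C, 2 N, 2 O.
Implicit hydrogens by atom environment:
  3 × C (aromatic): 1 H each → 3
  2 × C: 3 H each → 6
  2 × C: 2 H each → 4
  2 × N (aromatic): no H
  2 × O: no H
  1 × C: 1 H
  1 × C (aromatic): no H
  Total hydrogens = 14.
Molecular formula: C9H14N2O2

C9H14N2O2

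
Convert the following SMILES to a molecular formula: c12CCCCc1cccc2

C10H12

Heavy atoms from the SMILES: 10 C.
Implicit hydrogens by atom environment:
  4 × C: 2 H each → 8
  4 × C (aromatic): 1 H each → 4
  2 × C (aromatic): no H
  Total hydrogens = 12.
Molecular formula: C10H12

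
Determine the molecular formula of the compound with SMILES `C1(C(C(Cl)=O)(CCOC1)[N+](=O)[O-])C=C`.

C8H10ClNO4

Heavy atoms from the SMILES: 8 C, 1 Cl, 1 N, 4 O.
Implicit hydrogens by atom environment:
  4 × C: 2 H each → 8
  3 × O: no H
  2 × C: 1 H each → 2
  2 × C: no H
  1 × Cl: no H
  1 × N (charge +1): no H
  1 × O (charge -1): no H
  Total hydrogens = 10.
Molecular formula: C8H10ClNO4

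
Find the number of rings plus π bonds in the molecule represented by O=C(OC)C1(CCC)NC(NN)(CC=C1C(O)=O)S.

Molecular formula from the SMILES: C11H19N3O4S.
DoU = (2C + 2 + N − H − X)/2 = (2·11 + 2 + 3 − 19 − 0)/2 = 8/2 = 4.
(Structurally: 1 ring(s) + 3 π bond(s) = 4.)

4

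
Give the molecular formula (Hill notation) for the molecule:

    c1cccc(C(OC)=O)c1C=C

Heavy atoms from the SMILES: 10 C, 2 O.
Implicit hydrogens by atom environment:
  4 × C (aromatic): 1 H each → 4
  2 × C (aromatic): no H
  2 × O: no H
  1 × C: 3 H
  1 × C: 2 H
  1 × C: 1 H
  1 × C: no H
  Total hydrogens = 10.
Molecular formula: C10H10O2

C10H10O2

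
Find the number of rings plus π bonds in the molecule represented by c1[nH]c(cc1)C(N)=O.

Molecular formula from the SMILES: C5H6N2O.
DoU = (2C + 2 + N − H − X)/2 = (2·5 + 2 + 2 − 6 − 0)/2 = 8/2 = 4.
(Structurally: 1 ring(s) + 3 π bond(s) = 4.)

4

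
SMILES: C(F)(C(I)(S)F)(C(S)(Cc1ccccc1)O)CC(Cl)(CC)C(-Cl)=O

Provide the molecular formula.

C15H17Cl2F2IO2S2

Heavy atoms from the SMILES: 15 C, 2 Cl, 2 F, 1 I, 2 O, 2 S.
Implicit hydrogens by atom environment:
  5 × C (aromatic): 1 H each → 5
  5 × C: no H
  3 × C: 2 H each → 6
  2 × Cl: no H
  2 × F: no H
  2 × S: 1 H each → 2
  1 × C: 3 H
  1 × C (aromatic): no H
  1 × I: no H
  1 × O: 1 H
  1 × O: no H
  Total hydrogens = 17.
Molecular formula: C15H17Cl2F2IO2S2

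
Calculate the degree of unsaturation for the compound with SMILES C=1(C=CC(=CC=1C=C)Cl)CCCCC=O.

6

Molecular formula from the SMILES: C13H15ClO.
DoU = (2C + 2 + N − H − X)/2 = (2·13 + 2 + 0 − 15 − 1)/2 = 12/2 = 6.
(Structurally: 1 ring(s) + 5 π bond(s) = 6.)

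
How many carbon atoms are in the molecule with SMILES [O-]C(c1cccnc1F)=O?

The symbol for carbon appears 6 times in the SMILES. Lowercase c denotes aromatic carbon and counts toward C.

6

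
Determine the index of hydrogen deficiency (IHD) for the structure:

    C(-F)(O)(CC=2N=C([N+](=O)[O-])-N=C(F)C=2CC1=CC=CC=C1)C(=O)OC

10

Molecular formula from the SMILES: C15H13F2N3O5.
DoU = (2C + 2 + N − H − X)/2 = (2·15 + 2 + 3 − 13 − 2)/2 = 20/2 = 10.
(Structurally: 2 ring(s) + 8 π bond(s) = 10.)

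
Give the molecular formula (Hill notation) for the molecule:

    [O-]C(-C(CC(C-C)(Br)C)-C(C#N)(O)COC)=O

Heavy atoms from the SMILES: 1 Br, 11 C, 1 N, 4 O.
Implicit hydrogens by atom environment:
  4 × C: no H
  3 × C: 3 H each → 9
  3 × C: 2 H each → 6
  2 × O: no H
  1 × Br: no H
  1 × C: 1 H
  1 × N: no H
  1 × O: 1 H
  1 × O (charge -1): no H
  Total hydrogens = 17.
Net charge -1.
Molecular formula: C11H17BrNO4-

C11H17BrNO4-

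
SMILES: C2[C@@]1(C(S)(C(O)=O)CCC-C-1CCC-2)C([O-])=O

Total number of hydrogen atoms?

Hydrogens are implicit in SMILES; fill each atom to its normal valence:
  7 × C: 2 H each → 14
  4 × C: no H
  2 × O: no H
  1 × C: 1 H
  1 × O: 1 H
  1 × O (charge -1): no H
  1 × S: 1 H
  Total hydrogens = 17.

17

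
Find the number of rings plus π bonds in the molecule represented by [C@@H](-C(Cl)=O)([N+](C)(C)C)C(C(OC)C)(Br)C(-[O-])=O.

2

Molecular formula from the SMILES: C10H17BrClNO4.
DoU = (2C + 2 + N − H − X)/2 = (2·10 + 2 + 1 − 17 − 2)/2 = 4/2 = 2.
(Structurally: 0 ring(s) + 2 π bond(s) = 2.)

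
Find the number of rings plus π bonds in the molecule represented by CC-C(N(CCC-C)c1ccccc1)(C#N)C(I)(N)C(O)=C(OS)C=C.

8

Molecular formula from the SMILES: C19H26IN3O2S.
DoU = (2C + 2 + N − H − X)/2 = (2·19 + 2 + 3 − 26 − 1)/2 = 16/2 = 8.
(Structurally: 1 ring(s) + 7 π bond(s) = 8.)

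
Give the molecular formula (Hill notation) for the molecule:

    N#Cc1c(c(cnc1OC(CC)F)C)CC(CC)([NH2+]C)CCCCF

Heavy atoms from the SMILES: 19 C, 2 F, 3 N, 1 O.
Implicit hydrogens by atom environment:
  7 × C: 2 H each → 14
  4 × C: 3 H each → 12
  4 × C (aromatic): no H
  2 × C: no H
  2 × F: no H
  1 × C (aromatic): 1 H
  1 × C: 1 H
  1 × N (charge +1): 2 H
  1 × N (aromatic): no H
  1 × N: no H
  1 × O: no H
  Total hydrogens = 30.
Net charge +1.
Molecular formula: C19H30F2N3O+

C19H30F2N3O+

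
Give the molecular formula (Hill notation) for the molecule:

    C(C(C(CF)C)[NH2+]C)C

C7H17FN+

Heavy atoms from the SMILES: 7 C, 1 F, 1 N.
Implicit hydrogens by atom environment:
  3 × C: 3 H each → 9
  2 × C: 2 H each → 4
  2 × C: 1 H each → 2
  1 × F: no H
  1 × N (charge +1): 2 H
  Total hydrogens = 17.
Net charge +1.
Molecular formula: C7H17FN+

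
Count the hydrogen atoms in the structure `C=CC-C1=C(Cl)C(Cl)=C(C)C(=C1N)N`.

Hydrogens are implicit in SMILES; fill each atom to its normal valence:
  6 × C (aromatic): no H
  2 × C: 2 H each → 4
  2 × Cl: no H
  2 × N: 2 H each → 4
  1 × C: 3 H
  1 × C: 1 H
  Total hydrogens = 12.

12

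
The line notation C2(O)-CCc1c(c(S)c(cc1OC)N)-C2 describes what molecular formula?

Heavy atoms from the SMILES: 11 C, 1 N, 2 O, 1 S.
Implicit hydrogens by atom environment:
  5 × C (aromatic): no H
  3 × C: 2 H each → 6
  1 × C: 3 H
  1 × C (aromatic): 1 H
  1 × C: 1 H
  1 × N: 2 H
  1 × O: 1 H
  1 × O: no H
  1 × S: 1 H
  Total hydrogens = 15.
Molecular formula: C11H15NO2S

C11H15NO2S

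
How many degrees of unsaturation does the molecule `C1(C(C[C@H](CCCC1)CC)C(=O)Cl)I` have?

Molecular formula from the SMILES: C11H18ClIO.
DoU = (2C + 2 + N − H − X)/2 = (2·11 + 2 + 0 − 18 − 2)/2 = 4/2 = 2.
(Structurally: 1 ring(s) + 1 π bond(s) = 2.)

2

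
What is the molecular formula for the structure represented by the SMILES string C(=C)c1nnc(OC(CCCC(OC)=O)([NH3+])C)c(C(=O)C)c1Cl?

C15H21ClN3O4+

Heavy atoms from the SMILES: 15 C, 1 Cl, 3 N, 4 O.
Implicit hydrogens by atom environment:
  4 × C: 2 H each → 8
  4 × C (aromatic): no H
  4 × O: no H
  3 × C: 3 H each → 9
  3 × C: no H
  2 × N (aromatic): no H
  1 × C: 1 H
  1 × Cl: no H
  1 × N (charge +1): 3 H
  Total hydrogens = 21.
Net charge +1.
Molecular formula: C15H21ClN3O4+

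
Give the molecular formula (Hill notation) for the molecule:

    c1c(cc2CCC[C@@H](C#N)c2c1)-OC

Heavy atoms from the SMILES: 12 C, 1 N, 1 O.
Implicit hydrogens by atom environment:
  3 × C: 2 H each → 6
  3 × C (aromatic): 1 H each → 3
  3 × C (aromatic): no H
  1 × C: 3 H
  1 × C: 1 H
  1 × C: no H
  1 × N: no H
  1 × O: no H
  Total hydrogens = 13.
Molecular formula: C12H13NO

C12H13NO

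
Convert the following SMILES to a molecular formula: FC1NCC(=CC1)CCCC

Heavy atoms from the SMILES: 9 C, 1 F, 1 N.
Implicit hydrogens by atom environment:
  5 × C: 2 H each → 10
  2 × C: 1 H each → 2
  1 × C: 3 H
  1 × C: no H
  1 × F: no H
  1 × N: 1 H
  Total hydrogens = 16.
Molecular formula: C9H16FN

C9H16FN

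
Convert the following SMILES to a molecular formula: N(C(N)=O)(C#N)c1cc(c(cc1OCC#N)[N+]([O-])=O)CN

Heavy atoms from the SMILES: 11 C, 6 N, 4 O.
Implicit hydrogens by atom environment:
  4 × C (aromatic): no H
  3 × C: no H
  3 × N: no H
  3 × O: no H
  2 × C: 2 H each → 4
  2 × C (aromatic): 1 H each → 2
  2 × N: 2 H each → 4
  1 × N (charge +1): no H
  1 × O (charge -1): no H
  Total hydrogens = 10.
Molecular formula: C11H10N6O4

C11H10N6O4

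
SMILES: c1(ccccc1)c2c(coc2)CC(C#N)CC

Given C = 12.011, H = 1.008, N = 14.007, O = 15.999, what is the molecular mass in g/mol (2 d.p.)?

Molecular formula: C15H15NO.
M = 15×12.011 + 15×1.008 + 1×14.007 + 1×15.999 = 225.29 g/mol.

225.29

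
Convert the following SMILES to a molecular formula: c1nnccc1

C4H4N2

Heavy atoms from the SMILES: 4 C, 2 N.
Implicit hydrogens by atom environment:
  4 × C (aromatic): 1 H each → 4
  2 × N (aromatic): no H
  Total hydrogens = 4.
Molecular formula: C4H4N2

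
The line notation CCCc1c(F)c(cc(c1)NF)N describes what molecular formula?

Heavy atoms from the SMILES: 9 C, 2 F, 2 N.
Implicit hydrogens by atom environment:
  4 × C (aromatic): no H
  2 × C: 2 H each → 4
  2 × C (aromatic): 1 H each → 2
  2 × F: no H
  1 × C: 3 H
  1 × N: 2 H
  1 × N: 1 H
  Total hydrogens = 12.
Molecular formula: C9H12F2N2

C9H12F2N2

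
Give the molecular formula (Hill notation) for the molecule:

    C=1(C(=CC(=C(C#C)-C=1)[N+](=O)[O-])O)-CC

Heavy atoms from the SMILES: 10 C, 1 N, 3 O.
Implicit hydrogens by atom environment:
  4 × C (aromatic): no H
  2 × C (aromatic): 1 H each → 2
  1 × C: 3 H
  1 × C: 2 H
  1 × C: 1 H
  1 × C: no H
  1 × N (charge +1): no H
  1 × O: 1 H
  1 × O: no H
  1 × O (charge -1): no H
  Total hydrogens = 9.
Molecular formula: C10H9NO3

C10H9NO3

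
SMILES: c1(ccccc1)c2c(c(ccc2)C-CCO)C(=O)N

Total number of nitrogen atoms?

1

The symbol for nitrogen appears 1 time in the SMILES.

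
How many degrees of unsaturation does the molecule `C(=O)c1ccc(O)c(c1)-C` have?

5

Molecular formula from the SMILES: C8H8O2.
DoU = (2C + 2 + N − H − X)/2 = (2·8 + 2 + 0 − 8 − 0)/2 = 10/2 = 5.
(Structurally: 1 ring(s) + 4 π bond(s) = 5.)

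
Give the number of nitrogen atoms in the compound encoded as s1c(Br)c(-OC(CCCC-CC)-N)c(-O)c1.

1

The symbol for nitrogen appears 1 time in the SMILES.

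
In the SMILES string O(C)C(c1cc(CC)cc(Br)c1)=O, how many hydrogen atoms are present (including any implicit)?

11

Hydrogens are implicit in SMILES; fill each atom to its normal valence:
  3 × C (aromatic): 1 H each → 3
  3 × C (aromatic): no H
  2 × C: 3 H each → 6
  2 × O: no H
  1 × Br: no H
  1 × C: 2 H
  1 × C: no H
  Total hydrogens = 11.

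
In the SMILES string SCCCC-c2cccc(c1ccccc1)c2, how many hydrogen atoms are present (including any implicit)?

18

Hydrogens are implicit in SMILES; fill each atom to its normal valence:
  9 × C (aromatic): 1 H each → 9
  4 × C: 2 H each → 8
  3 × C (aromatic): no H
  1 × S: 1 H
  Total hydrogens = 18.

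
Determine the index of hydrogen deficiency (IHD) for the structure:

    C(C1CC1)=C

Molecular formula from the SMILES: C5H8.
DoU = (2C + 2 + N − H − X)/2 = (2·5 + 2 + 0 − 8 − 0)/2 = 4/2 = 2.
(Structurally: 1 ring(s) + 1 π bond(s) = 2.)

2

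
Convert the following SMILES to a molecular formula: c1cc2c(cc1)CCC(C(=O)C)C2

C12H14O

Heavy atoms from the SMILES: 12 C, 1 O.
Implicit hydrogens by atom environment:
  4 × C (aromatic): 1 H each → 4
  3 × C: 2 H each → 6
  2 × C (aromatic): no H
  1 × C: 3 H
  1 × C: 1 H
  1 × C: no H
  1 × O: no H
  Total hydrogens = 14.
Molecular formula: C12H14O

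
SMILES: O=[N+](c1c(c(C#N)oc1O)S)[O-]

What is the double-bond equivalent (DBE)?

6

Molecular formula from the SMILES: C5H2N2O4S.
DoU = (2C + 2 + N − H − X)/2 = (2·5 + 2 + 2 − 2 − 0)/2 = 12/2 = 6.
(Structurally: 1 ring(s) + 5 π bond(s) = 6.)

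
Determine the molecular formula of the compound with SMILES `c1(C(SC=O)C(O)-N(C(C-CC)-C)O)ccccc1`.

Heavy atoms from the SMILES: 14 C, 1 N, 3 O, 1 S.
Implicit hydrogens by atom environment:
  5 × C (aromatic): 1 H each → 5
  4 × C: 1 H each → 4
  2 × C: 3 H each → 6
  2 × C: 2 H each → 4
  2 × O: 1 H each → 2
  1 × C (aromatic): no H
  1 × N: no H
  1 × O: no H
  1 × S: no H
  Total hydrogens = 21.
Molecular formula: C14H21NO3S

C14H21NO3S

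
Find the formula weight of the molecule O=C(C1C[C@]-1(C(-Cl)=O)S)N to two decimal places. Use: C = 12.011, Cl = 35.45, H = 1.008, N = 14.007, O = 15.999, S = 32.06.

179.62

Molecular formula: C5H6ClNO2S.
M = 5×12.011 + 1×35.45 + 6×1.008 + 1×14.007 + 2×15.999 + 1×32.06 = 179.62 g/mol.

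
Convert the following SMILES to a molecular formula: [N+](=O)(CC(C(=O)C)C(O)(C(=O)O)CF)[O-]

C7H10FNO6

Heavy atoms from the SMILES: 7 C, 1 F, 1 N, 6 O.
Implicit hydrogens by atom environment:
  3 × C: no H
  3 × O: no H
  2 × C: 2 H each → 4
  2 × O: 1 H each → 2
  1 × C: 3 H
  1 × C: 1 H
  1 × F: no H
  1 × N (charge +1): no H
  1 × O (charge -1): no H
  Total hydrogens = 10.
Molecular formula: C7H10FNO6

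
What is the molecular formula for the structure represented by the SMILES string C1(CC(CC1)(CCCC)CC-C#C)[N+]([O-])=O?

Heavy atoms from the SMILES: 13 C, 1 N, 2 O.
Implicit hydrogens by atom environment:
  8 × C: 2 H each → 16
  2 × C: 1 H each → 2
  2 × C: no H
  1 × C: 3 H
  1 × N (charge +1): no H
  1 × O: no H
  1 × O (charge -1): no H
  Total hydrogens = 21.
Molecular formula: C13H21NO2

C13H21NO2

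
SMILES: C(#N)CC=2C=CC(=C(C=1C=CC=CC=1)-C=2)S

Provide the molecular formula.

Heavy atoms from the SMILES: 14 C, 1 N, 1 S.
Implicit hydrogens by atom environment:
  8 × C (aromatic): 1 H each → 8
  4 × C (aromatic): no H
  1 × C: 2 H
  1 × C: no H
  1 × N: no H
  1 × S: 1 H
  Total hydrogens = 11.
Molecular formula: C14H11NS

C14H11NS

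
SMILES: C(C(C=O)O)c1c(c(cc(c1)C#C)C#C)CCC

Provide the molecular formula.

C16H16O2

Heavy atoms from the SMILES: 16 C, 2 O.
Implicit hydrogens by atom environment:
  4 × C: 1 H each → 4
  4 × C (aromatic): no H
  3 × C: 2 H each → 6
  2 × C (aromatic): 1 H each → 2
  2 × C: no H
  1 × C: 3 H
  1 × O: 1 H
  1 × O: no H
  Total hydrogens = 16.
Molecular formula: C16H16O2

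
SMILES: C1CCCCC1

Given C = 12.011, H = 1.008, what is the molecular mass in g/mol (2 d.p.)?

Molecular formula: C6H12.
M = 6×12.011 + 12×1.008 = 84.16 g/mol.

84.16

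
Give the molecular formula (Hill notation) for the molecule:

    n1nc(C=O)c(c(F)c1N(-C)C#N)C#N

Heavy atoms from the SMILES: 8 C, 1 F, 5 N, 1 O.
Implicit hydrogens by atom environment:
  4 × C (aromatic): no H
  3 × N: no H
  2 × C: no H
  2 × N (aromatic): no H
  1 × C: 3 H
  1 × C: 1 H
  1 × F: no H
  1 × O: no H
  Total hydrogens = 4.
Molecular formula: C8H4FN5O

C8H4FN5O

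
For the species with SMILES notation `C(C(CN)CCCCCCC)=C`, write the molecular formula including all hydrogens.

C11H23N

Heavy atoms from the SMILES: 11 C, 1 N.
Implicit hydrogens by atom environment:
  8 × C: 2 H each → 16
  2 × C: 1 H each → 2
  1 × C: 3 H
  1 × N: 2 H
  Total hydrogens = 23.
Molecular formula: C11H23N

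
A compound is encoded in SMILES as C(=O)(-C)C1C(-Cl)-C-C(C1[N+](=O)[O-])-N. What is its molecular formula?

Heavy atoms from the SMILES: 7 C, 1 Cl, 2 N, 3 O.
Implicit hydrogens by atom environment:
  4 × C: 1 H each → 4
  2 × O: no H
  1 × C: 3 H
  1 × C: 2 H
  1 × C: no H
  1 × Cl: no H
  1 × N: 2 H
  1 × N (charge +1): no H
  1 × O (charge -1): no H
  Total hydrogens = 11.
Molecular formula: C7H11ClN2O3

C7H11ClN2O3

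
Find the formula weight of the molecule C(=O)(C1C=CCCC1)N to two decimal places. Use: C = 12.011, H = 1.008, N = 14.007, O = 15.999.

125.17

Molecular formula: C7H11NO.
M = 7×12.011 + 11×1.008 + 1×14.007 + 1×15.999 = 125.17 g/mol.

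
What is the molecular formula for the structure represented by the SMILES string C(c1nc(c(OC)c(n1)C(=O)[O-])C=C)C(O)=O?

Heavy atoms from the SMILES: 10 C, 2 N, 5 O.
Implicit hydrogens by atom environment:
  4 × C (aromatic): no H
  3 × O: no H
  2 × C: 2 H each → 4
  2 × C: no H
  2 × N (aromatic): no H
  1 × C: 3 H
  1 × C: 1 H
  1 × O: 1 H
  1 × O (charge -1): no H
  Total hydrogens = 9.
Net charge -1.
Molecular formula: C10H9N2O5-

C10H9N2O5-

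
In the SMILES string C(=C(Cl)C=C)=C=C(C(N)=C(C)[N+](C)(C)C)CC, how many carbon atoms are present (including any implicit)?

The symbol for carbon appears 14 times in the SMILES. (Cl is a single chlorine, not C + l.)

14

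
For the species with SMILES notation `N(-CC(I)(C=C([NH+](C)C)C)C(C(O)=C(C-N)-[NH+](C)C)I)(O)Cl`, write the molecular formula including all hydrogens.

Heavy atoms from the SMILES: 13 C, 1 Cl, 2 I, 4 N, 2 O.
Implicit hydrogens by atom environment:
  5 × C: 3 H each → 15
  4 × C: no H
  2 × C: 2 H each → 4
  2 × C: 1 H each → 2
  2 × I: no H
  2 × N (charge +1): 1 H each → 2
  2 × O: 1 H each → 2
  1 × Cl: no H
  1 × N: 2 H
  1 × N: no H
  Total hydrogens = 27.
Net charge +2.
Molecular formula: [C13H27ClI2N4O2]2+

[C13H27ClI2N4O2]2+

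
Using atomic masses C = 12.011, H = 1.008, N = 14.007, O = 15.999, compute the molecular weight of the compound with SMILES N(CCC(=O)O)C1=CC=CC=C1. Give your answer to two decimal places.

165.19

Molecular formula: C9H11NO2.
M = 9×12.011 + 11×1.008 + 1×14.007 + 2×15.999 = 165.19 g/mol.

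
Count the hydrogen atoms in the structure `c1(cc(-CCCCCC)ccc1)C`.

Hydrogens are implicit in SMILES; fill each atom to its normal valence:
  5 × C: 2 H each → 10
  4 × C (aromatic): 1 H each → 4
  2 × C: 3 H each → 6
  2 × C (aromatic): no H
  Total hydrogens = 20.

20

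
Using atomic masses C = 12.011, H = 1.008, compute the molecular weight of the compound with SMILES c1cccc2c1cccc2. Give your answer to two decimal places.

128.17

Molecular formula: C10H8.
M = 10×12.011 + 8×1.008 = 128.17 g/mol.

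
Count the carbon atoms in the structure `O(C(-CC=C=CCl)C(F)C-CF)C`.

9

The symbol for carbon appears 9 times in the SMILES. (Cl is a single chlorine, not C + l.)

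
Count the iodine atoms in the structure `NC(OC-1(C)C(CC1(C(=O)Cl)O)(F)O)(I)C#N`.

The symbol for iodine appears 1 time in the SMILES.

1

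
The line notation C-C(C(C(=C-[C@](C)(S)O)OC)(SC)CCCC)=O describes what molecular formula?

C13H24O3S2

Heavy atoms from the SMILES: 13 C, 3 O, 2 S.
Implicit hydrogens by atom environment:
  5 × C: 3 H each → 15
  4 × C: no H
  3 × C: 2 H each → 6
  2 × O: no H
  1 × C: 1 H
  1 × O: 1 H
  1 × S: 1 H
  1 × S: no H
  Total hydrogens = 24.
Molecular formula: C13H24O3S2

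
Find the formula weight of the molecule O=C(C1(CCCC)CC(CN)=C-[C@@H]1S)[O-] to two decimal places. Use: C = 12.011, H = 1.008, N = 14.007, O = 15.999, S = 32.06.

Molecular formula: C11H18NO2S-.
M = 11×12.011 + 18×1.008 + 1×14.007 + 2×15.999 + 1×32.06 = 228.33 g/mol.

228.33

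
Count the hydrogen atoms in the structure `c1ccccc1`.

Hydrogens are implicit in SMILES; fill each atom to its normal valence:
  6 × C (aromatic): 1 H each → 6
  Total hydrogens = 6.

6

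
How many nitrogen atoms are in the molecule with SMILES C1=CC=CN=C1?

The symbol for nitrogen appears 1 time in the SMILES.

1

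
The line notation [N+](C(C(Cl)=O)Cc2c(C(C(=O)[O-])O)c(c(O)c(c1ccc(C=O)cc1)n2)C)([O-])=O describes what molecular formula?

Heavy atoms from the SMILES: 18 C, 1 Cl, 2 N, 8 O.
Implicit hydrogens by atom environment:
  7 × C (aromatic): no H
  4 × C (aromatic): 1 H each → 4
  4 × O: no H
  3 × C: 1 H each → 3
  2 × C: no H
  2 × O: 1 H each → 2
  2 × O (charge -1): no H
  1 × C: 3 H
  1 × C: 2 H
  1 × Cl: no H
  1 × N (aromatic): no H
  1 × N (charge +1): no H
  Total hydrogens = 14.
Net charge -1.
Molecular formula: C18H14ClN2O8-

C18H14ClN2O8-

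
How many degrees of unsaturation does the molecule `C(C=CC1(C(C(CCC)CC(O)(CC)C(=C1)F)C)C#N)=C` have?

Molecular formula from the SMILES: C18H26FNO.
DoU = (2C + 2 + N − H − X)/2 = (2·18 + 2 + 1 − 26 − 1)/2 = 12/2 = 6.
(Structurally: 1 ring(s) + 5 π bond(s) = 6.)

6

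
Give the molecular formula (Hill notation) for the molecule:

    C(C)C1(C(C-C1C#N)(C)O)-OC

Heavy atoms from the SMILES: 9 C, 1 N, 2 O.
Implicit hydrogens by atom environment:
  3 × C: 3 H each → 9
  3 × C: no H
  2 × C: 2 H each → 4
  1 × C: 1 H
  1 × N: no H
  1 × O: 1 H
  1 × O: no H
  Total hydrogens = 15.
Molecular formula: C9H15NO2

C9H15NO2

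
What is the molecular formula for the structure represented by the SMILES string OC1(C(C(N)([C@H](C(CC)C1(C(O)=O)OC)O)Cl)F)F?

Heavy atoms from the SMILES: 10 C, 1 Cl, 2 F, 1 N, 5 O.
Implicit hydrogens by atom environment:
  4 × C: no H
  3 × C: 1 H each → 3
  3 × O: 1 H each → 3
  2 × C: 3 H each → 6
  2 × F: no H
  2 × O: no H
  1 × C: 2 H
  1 × Cl: no H
  1 × N: 2 H
  Total hydrogens = 16.
Molecular formula: C10H16ClF2NO5

C10H16ClF2NO5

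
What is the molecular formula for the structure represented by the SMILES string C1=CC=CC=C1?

C6H6

Heavy atoms from the SMILES: 6 C.
Implicit hydrogens by atom environment:
  6 × C (aromatic): 1 H each → 6
  Total hydrogens = 6.
Molecular formula: C6H6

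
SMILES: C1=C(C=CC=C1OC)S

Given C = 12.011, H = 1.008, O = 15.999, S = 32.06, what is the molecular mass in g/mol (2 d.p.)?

140.20

Molecular formula: C7H8OS.
M = 7×12.011 + 8×1.008 + 1×15.999 + 1×32.06 = 140.20 g/mol.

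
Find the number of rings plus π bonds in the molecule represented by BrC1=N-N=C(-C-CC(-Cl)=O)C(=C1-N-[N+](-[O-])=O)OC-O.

Molecular formula from the SMILES: C8H8BrClN4O5.
DoU = (2C + 2 + N − H − X)/2 = (2·8 + 2 + 4 − 8 − 2)/2 = 12/2 = 6.
(Structurally: 1 ring(s) + 5 π bond(s) = 6.)

6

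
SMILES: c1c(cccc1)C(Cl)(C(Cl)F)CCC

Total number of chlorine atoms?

2

The symbol for chlorine appears 2 times in the SMILES.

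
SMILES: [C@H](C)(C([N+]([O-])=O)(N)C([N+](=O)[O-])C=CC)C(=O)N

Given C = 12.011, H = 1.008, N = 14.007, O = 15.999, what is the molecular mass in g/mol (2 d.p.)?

246.22

Molecular formula: C8H14N4O5.
M = 8×12.011 + 14×1.008 + 4×14.007 + 5×15.999 = 246.22 g/mol.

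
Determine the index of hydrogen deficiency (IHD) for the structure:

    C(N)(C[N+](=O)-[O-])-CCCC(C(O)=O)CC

2

Molecular formula from the SMILES: C9H18N2O4.
DoU = (2C + 2 + N − H − X)/2 = (2·9 + 2 + 2 − 18 − 0)/2 = 4/2 = 2.
(Structurally: 0 ring(s) + 2 π bond(s) = 2.)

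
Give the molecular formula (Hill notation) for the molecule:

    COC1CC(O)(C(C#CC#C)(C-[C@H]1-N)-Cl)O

C11H14ClNO3

Heavy atoms from the SMILES: 11 C, 1 Cl, 1 N, 3 O.
Implicit hydrogens by atom environment:
  5 × C: no H
  3 × C: 1 H each → 3
  2 × C: 2 H each → 4
  2 × O: 1 H each → 2
  1 × C: 3 H
  1 × Cl: no H
  1 × N: 2 H
  1 × O: no H
  Total hydrogens = 14.
Molecular formula: C11H14ClNO3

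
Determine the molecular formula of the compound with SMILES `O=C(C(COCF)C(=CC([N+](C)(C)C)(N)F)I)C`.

Heavy atoms from the SMILES: 11 C, 2 F, 1 I, 2 N, 2 O.
Implicit hydrogens by atom environment:
  4 × C: 3 H each → 12
  3 × C: no H
  2 × C: 2 H each → 4
  2 × C: 1 H each → 2
  2 × F: no H
  2 × O: no H
  1 × I: no H
  1 × N: 2 H
  1 × N (charge +1): no H
  Total hydrogens = 20.
Net charge +1.
Molecular formula: C11H20F2IN2O2+

C11H20F2IN2O2+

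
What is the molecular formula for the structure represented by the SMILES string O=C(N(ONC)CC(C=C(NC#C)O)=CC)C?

Heavy atoms from the SMILES: 11 C, 3 N, 3 O.
Implicit hydrogens by atom environment:
  4 × C: no H
  3 × C: 3 H each → 9
  3 × C: 1 H each → 3
  2 × N: 1 H each → 2
  2 × O: no H
  1 × C: 2 H
  1 × N: no H
  1 × O: 1 H
  Total hydrogens = 17.
Molecular formula: C11H17N3O3

C11H17N3O3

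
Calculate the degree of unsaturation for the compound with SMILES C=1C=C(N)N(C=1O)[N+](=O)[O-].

Molecular formula from the SMILES: C4H5N3O3.
DoU = (2C + 2 + N − H − X)/2 = (2·4 + 2 + 3 − 5 − 0)/2 = 8/2 = 4.
(Structurally: 1 ring(s) + 3 π bond(s) = 4.)

4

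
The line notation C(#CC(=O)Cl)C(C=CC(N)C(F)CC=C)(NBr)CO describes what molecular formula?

C12H15BrClFN2O2

Heavy atoms from the SMILES: 1 Br, 12 C, 1 Cl, 1 F, 2 N, 2 O.
Implicit hydrogens by atom environment:
  5 × C: 1 H each → 5
  4 × C: no H
  3 × C: 2 H each → 6
  1 × Br: no H
  1 × Cl: no H
  1 × F: no H
  1 × N: 2 H
  1 × N: 1 H
  1 × O: 1 H
  1 × O: no H
  Total hydrogens = 15.
Molecular formula: C12H15BrClFN2O2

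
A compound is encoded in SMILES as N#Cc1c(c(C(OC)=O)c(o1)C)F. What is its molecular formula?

C8H6FNO3

Heavy atoms from the SMILES: 8 C, 1 F, 1 N, 3 O.
Implicit hydrogens by atom environment:
  4 × C (aromatic): no H
  2 × C: 3 H each → 6
  2 × C: no H
  2 × O: no H
  1 × F: no H
  1 × N: no H
  1 × O (aromatic): no H
  Total hydrogens = 6.
Molecular formula: C8H6FNO3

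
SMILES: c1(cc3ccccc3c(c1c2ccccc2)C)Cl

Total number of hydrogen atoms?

13

Hydrogens are implicit in SMILES; fill each atom to its normal valence:
  10 × C (aromatic): 1 H each → 10
  6 × C (aromatic): no H
  1 × C: 3 H
  1 × Cl: no H
  Total hydrogens = 13.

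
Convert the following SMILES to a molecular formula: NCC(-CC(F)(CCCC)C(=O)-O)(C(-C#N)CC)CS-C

C15H27FN2O2S

Heavy atoms from the SMILES: 15 C, 1 F, 2 N, 2 O, 1 S.
Implicit hydrogens by atom environment:
  7 × C: 2 H each → 14
  4 × C: no H
  3 × C: 3 H each → 9
  1 × C: 1 H
  1 × F: no H
  1 × N: 2 H
  1 × N: no H
  1 × O: 1 H
  1 × O: no H
  1 × S: no H
  Total hydrogens = 27.
Molecular formula: C15H27FN2O2S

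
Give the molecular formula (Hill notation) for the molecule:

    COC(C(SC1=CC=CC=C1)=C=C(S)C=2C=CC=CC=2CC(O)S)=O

Heavy atoms from the SMILES: 19 C, 3 O, 3 S.
Implicit hydrogens by atom environment:
  9 × C (aromatic): 1 H each → 9
  4 × C: no H
  3 × C (aromatic): no H
  2 × O: no H
  2 × S: 1 H each → 2
  1 × C: 3 H
  1 × C: 2 H
  1 × C: 1 H
  1 × O: 1 H
  1 × S: no H
  Total hydrogens = 18.
Molecular formula: C19H18O3S3

C19H18O3S3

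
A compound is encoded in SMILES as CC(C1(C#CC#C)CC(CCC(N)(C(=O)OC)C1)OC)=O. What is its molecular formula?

Heavy atoms from the SMILES: 16 C, 1 N, 4 O.
Implicit hydrogens by atom environment:
  7 × C: no H
  4 × C: 2 H each → 8
  4 × O: no H
  3 × C: 3 H each → 9
  2 × C: 1 H each → 2
  1 × N: 2 H
  Total hydrogens = 21.
Molecular formula: C16H21NO4

C16H21NO4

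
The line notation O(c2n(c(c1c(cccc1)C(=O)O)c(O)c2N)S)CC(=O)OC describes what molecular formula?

Heavy atoms from the SMILES: 14 C, 2 N, 6 O, 1 S.
Implicit hydrogens by atom environment:
  6 × C (aromatic): no H
  4 × C (aromatic): 1 H each → 4
  4 × O: no H
  2 × C: no H
  2 × O: 1 H each → 2
  1 × C: 3 H
  1 × C: 2 H
  1 × N: 2 H
  1 × N (aromatic): no H
  1 × S: 1 H
  Total hydrogens = 14.
Molecular formula: C14H14N2O6S

C14H14N2O6S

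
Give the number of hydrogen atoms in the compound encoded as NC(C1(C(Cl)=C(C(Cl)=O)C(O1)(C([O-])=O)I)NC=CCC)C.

14

Hydrogens are implicit in SMILES; fill each atom to its normal valence:
  6 × C: no H
  3 × C: 1 H each → 3
  3 × O: no H
  2 × C: 3 H each → 6
  2 × Cl: no H
  1 × C: 2 H
  1 × I: no H
  1 × N: 2 H
  1 × N: 1 H
  1 × O (charge -1): no H
  Total hydrogens = 14.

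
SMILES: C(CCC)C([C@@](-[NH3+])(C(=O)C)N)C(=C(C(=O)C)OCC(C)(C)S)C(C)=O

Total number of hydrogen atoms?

Hydrogens are implicit in SMILES; fill each atom to its normal valence:
  7 × C: no H
  6 × C: 3 H each → 18
  4 × C: 2 H each → 8
  4 × O: no H
  1 × C: 1 H
  1 × N (charge +1): 3 H
  1 × N: 2 H
  1 × S: 1 H
  Total hydrogens = 33.

33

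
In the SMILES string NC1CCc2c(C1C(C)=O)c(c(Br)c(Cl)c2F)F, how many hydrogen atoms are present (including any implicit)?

Hydrogens are implicit in SMILES; fill each atom to its normal valence:
  6 × C (aromatic): no H
  2 × C: 2 H each → 4
  2 × C: 1 H each → 2
  2 × F: no H
  1 × Br: no H
  1 × C: 3 H
  1 × C: no H
  1 × Cl: no H
  1 × N: 2 H
  1 × O: no H
  Total hydrogens = 11.

11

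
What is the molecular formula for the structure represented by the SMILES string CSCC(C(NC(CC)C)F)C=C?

C10H20FNS

Heavy atoms from the SMILES: 10 C, 1 F, 1 N, 1 S.
Implicit hydrogens by atom environment:
  4 × C: 1 H each → 4
  3 × C: 3 H each → 9
  3 × C: 2 H each → 6
  1 × F: no H
  1 × N: 1 H
  1 × S: no H
  Total hydrogens = 20.
Molecular formula: C10H20FNS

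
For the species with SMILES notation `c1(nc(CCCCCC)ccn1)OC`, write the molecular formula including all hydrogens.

Heavy atoms from the SMILES: 11 C, 2 N, 1 O.
Implicit hydrogens by atom environment:
  5 × C: 2 H each → 10
  2 × C: 3 H each → 6
  2 × C (aromatic): 1 H each → 2
  2 × C (aromatic): no H
  2 × N (aromatic): no H
  1 × O: no H
  Total hydrogens = 18.
Molecular formula: C11H18N2O

C11H18N2O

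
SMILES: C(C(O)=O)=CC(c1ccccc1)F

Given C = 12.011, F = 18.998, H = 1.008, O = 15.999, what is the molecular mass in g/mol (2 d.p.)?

180.18

Molecular formula: C10H9FO2.
M = 10×12.011 + 1×18.998 + 9×1.008 + 2×15.999 = 180.18 g/mol.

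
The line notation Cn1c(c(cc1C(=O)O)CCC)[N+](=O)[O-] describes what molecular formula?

C9H12N2O4

Heavy atoms from the SMILES: 9 C, 2 N, 4 O.
Implicit hydrogens by atom environment:
  3 × C (aromatic): no H
  2 × C: 3 H each → 6
  2 × C: 2 H each → 4
  2 × O: no H
  1 × C (aromatic): 1 H
  1 × C: no H
  1 × N (aromatic): no H
  1 × N (charge +1): no H
  1 × O: 1 H
  1 × O (charge -1): no H
  Total hydrogens = 12.
Molecular formula: C9H12N2O4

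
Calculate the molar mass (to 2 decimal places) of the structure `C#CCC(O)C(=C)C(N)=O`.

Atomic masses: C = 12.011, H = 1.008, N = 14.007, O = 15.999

139.15

Molecular formula: C7H9NO2.
M = 7×12.011 + 9×1.008 + 1×14.007 + 2×15.999 = 139.15 g/mol.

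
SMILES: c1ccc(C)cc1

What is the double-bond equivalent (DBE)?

4

Molecular formula from the SMILES: C7H8.
DoU = (2C + 2 + N − H − X)/2 = (2·7 + 2 + 0 − 8 − 0)/2 = 8/2 = 4.
(Structurally: 1 ring(s) + 3 π bond(s) = 4.)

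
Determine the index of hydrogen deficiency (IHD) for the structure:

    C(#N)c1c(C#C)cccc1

8

Molecular formula from the SMILES: C9H5N.
DoU = (2C + 2 + N − H − X)/2 = (2·9 + 2 + 1 − 5 − 0)/2 = 16/2 = 8.
(Structurally: 1 ring(s) + 7 π bond(s) = 8.)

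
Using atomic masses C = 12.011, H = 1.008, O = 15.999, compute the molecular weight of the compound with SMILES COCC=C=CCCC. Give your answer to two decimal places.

Molecular formula: C8H14O.
M = 8×12.011 + 14×1.008 + 1×15.999 = 126.20 g/mol.

126.20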